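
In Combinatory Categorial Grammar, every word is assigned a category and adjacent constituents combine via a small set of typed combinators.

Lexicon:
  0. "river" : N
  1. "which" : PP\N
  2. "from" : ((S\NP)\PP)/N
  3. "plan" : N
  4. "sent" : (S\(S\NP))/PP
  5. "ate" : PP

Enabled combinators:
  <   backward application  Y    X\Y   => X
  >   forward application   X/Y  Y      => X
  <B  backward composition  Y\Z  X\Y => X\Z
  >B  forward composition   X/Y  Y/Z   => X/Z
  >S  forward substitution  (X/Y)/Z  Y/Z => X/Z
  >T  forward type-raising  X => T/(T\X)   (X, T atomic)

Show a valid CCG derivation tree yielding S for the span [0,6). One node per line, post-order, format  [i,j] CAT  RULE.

[0,6] S   <
  [0,4] S\NP   <
    [0,2] PP   <
      [0,1] "river" : N
      [1,2] "which" : PP\N
    [2,4] (S\NP)\PP   >
      [2,3] "from" : ((S\NP)\PP)/N
      [3,4] "plan" : N
  [4,6] S\(S\NP)   >
    [4,5] "sent" : (S\(S\NP))/PP
    [5,6] "ate" : PP

[0,1] N  lex  "river"
[1,2] PP\N  lex  "which"
[0,2] PP  <  k=1
[2,3] ((S\NP)\PP)/N  lex  "from"
[3,4] N  lex  "plan"
[2,4] (S\NP)\PP  >  k=3
[0,4] S\NP  <  k=2
[4,5] (S\(S\NP))/PP  lex  "sent"
[5,6] PP  lex  "ate"
[4,6] S\(S\NP)  >  k=5
[0,6] S  <  k=4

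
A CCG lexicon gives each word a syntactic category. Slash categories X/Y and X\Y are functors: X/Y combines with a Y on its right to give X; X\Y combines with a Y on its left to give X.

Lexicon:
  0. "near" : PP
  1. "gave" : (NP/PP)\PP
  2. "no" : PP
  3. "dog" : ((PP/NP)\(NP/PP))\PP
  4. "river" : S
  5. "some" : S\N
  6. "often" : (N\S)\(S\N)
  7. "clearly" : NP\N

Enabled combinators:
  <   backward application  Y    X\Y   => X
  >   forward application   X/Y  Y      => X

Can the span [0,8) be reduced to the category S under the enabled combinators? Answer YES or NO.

NO

PP (NP/PP)\PP PP ((PP/NP)\(NP/PP))\PP S S\N (N\S)\(S\N) NP\N
CKY chart[0,8] = {PP}; S ∉ chart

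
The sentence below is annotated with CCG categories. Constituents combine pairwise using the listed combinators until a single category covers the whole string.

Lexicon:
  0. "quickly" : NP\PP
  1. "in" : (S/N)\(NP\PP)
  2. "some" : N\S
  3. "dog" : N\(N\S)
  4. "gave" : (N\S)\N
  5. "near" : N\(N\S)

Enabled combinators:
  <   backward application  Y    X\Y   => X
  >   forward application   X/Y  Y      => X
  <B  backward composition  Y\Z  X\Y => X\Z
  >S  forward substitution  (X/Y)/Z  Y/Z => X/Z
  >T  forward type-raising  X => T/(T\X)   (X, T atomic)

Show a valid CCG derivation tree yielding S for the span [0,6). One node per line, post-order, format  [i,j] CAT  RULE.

[0,6] S   >
  [0,2] S/N   <
    [0,1] "quickly" : NP\PP
    [1,2] "in" : (S/N)\(NP\PP)
  [2,6] N   <
    [2,5] N\S   <
      [2,4] N   <
        [2,3] "some" : N\S
        [3,4] "dog" : N\(N\S)
      [4,5] "gave" : (N\S)\N
    [5,6] "near" : N\(N\S)

[0,1] NP\PP  lex  "quickly"
[1,2] (S/N)\(NP\PP)  lex  "in"
[0,2] S/N  <  k=1
[2,3] N\S  lex  "some"
[3,4] N\(N\S)  lex  "dog"
[2,4] N  <  k=3
[4,5] (N\S)\N  lex  "gave"
[2,5] N\S  <  k=4
[5,6] N\(N\S)  lex  "near"
[2,6] N  <  k=5
[0,6] S  >  k=2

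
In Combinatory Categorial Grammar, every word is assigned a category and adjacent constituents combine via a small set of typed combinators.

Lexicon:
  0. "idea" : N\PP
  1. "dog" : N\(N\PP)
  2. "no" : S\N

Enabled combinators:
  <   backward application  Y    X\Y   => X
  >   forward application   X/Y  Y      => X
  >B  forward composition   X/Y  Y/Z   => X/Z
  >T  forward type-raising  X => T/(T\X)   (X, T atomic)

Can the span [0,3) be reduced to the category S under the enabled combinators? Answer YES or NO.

YES

[0,3] S   <
  [0,2] N   <
    [0,1] "idea" : N\PP
    [1,2] "dog" : N\(N\PP)
  [2,3] "no" : S\N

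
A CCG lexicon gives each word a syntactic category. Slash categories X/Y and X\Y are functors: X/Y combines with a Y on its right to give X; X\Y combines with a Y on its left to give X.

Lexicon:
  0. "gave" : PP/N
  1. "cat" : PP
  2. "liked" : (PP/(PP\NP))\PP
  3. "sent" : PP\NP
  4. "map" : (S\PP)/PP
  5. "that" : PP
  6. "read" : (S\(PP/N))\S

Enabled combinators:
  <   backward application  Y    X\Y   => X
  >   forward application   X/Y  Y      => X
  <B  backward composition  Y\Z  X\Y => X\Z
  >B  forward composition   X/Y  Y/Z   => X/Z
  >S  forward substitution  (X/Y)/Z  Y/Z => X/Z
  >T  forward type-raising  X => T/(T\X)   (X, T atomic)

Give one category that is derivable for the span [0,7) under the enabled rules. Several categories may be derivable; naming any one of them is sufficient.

[0,7] S   <
  [0,1] "gave" : PP/N
  [1,7] S\(PP/N)   <
    [1,6] S   <
      [1,4] PP   >
        [1,3] PP/(PP\NP)   <
          [1,2] "cat" : PP
          [2,3] "liked" : (PP/(PP\NP))\PP
        [3,4] "sent" : PP\NP
      [4,6] S\PP   >
        [4,5] "map" : (S\PP)/PP
        [5,6] "that" : PP
    [6,7] "read" : (S\(PP/N))\S

S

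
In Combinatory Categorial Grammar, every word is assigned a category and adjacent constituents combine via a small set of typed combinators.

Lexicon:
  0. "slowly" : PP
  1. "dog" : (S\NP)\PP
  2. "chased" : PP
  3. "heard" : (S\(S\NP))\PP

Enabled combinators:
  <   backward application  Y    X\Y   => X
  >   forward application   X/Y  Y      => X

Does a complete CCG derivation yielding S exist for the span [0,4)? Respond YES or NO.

[0,4] S   <
  [0,2] S\NP   <
    [0,1] "slowly" : PP
    [1,2] "dog" : (S\NP)\PP
  [2,4] S\(S\NP)   <
    [2,3] "chased" : PP
    [3,4] "heard" : (S\(S\NP))\PP

YES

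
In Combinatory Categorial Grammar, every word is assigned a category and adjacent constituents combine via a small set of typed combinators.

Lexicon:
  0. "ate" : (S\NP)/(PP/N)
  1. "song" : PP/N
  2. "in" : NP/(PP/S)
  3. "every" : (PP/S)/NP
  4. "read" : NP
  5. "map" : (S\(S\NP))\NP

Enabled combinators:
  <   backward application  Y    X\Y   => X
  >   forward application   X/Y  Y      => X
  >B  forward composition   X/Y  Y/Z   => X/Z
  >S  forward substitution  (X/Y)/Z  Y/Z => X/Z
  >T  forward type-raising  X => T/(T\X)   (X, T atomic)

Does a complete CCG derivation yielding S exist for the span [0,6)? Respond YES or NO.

[0,6] S   <
  [0,2] S\NP   >
    [0,1] "ate" : (S\NP)/(PP/N)
    [1,2] "song" : PP/N
  [2,6] S\(S\NP)   <
    [2,5] NP   >
      [2,3] "in" : NP/(PP/S)
      [3,5] PP/S   >
        [3,4] "every" : (PP/S)/NP
        [4,5] "read" : NP
    [5,6] "map" : (S\(S\NP))\NP

YES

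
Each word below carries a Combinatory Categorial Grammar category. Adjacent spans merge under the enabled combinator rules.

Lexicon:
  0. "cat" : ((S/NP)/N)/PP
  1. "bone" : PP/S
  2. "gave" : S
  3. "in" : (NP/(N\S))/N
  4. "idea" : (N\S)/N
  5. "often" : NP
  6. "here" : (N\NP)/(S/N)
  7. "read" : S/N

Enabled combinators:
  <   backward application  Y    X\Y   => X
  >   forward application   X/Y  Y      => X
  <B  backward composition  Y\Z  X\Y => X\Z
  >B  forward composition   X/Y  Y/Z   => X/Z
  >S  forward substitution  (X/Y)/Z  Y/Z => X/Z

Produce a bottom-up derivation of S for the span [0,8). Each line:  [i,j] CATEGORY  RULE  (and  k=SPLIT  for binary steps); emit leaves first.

[0,8] S   >
  [0,5] S/N   >S
    [0,3] (S/NP)/N   >
      [0,1] "cat" : ((S/NP)/N)/PP
      [1,3] PP   >
        [1,2] "bone" : PP/S
        [2,3] "gave" : S
    [3,5] NP/N   >S
      [3,4] "in" : (NP/(N\S))/N
      [4,5] "idea" : (N\S)/N
  [5,8] N   <
    [5,6] "often" : NP
    [6,8] N\NP   >
      [6,7] "here" : (N\NP)/(S/N)
      [7,8] "read" : S/N

[0,1] ((S/NP)/N)/PP  lex  "cat"
[1,2] PP/S  lex  "bone"
[2,3] S  lex  "gave"
[1,3] PP  >  k=2
[0,3] (S/NP)/N  >  k=1
[3,4] (NP/(N\S))/N  lex  "in"
[4,5] (N\S)/N  lex  "idea"
[3,5] NP/N  >S  k=4
[0,5] S/N  >S  k=3
[5,6] NP  lex  "often"
[6,7] (N\NP)/(S/N)  lex  "here"
[7,8] S/N  lex  "read"
[6,8] N\NP  >  k=7
[5,8] N  <  k=6
[0,8] S  >  k=5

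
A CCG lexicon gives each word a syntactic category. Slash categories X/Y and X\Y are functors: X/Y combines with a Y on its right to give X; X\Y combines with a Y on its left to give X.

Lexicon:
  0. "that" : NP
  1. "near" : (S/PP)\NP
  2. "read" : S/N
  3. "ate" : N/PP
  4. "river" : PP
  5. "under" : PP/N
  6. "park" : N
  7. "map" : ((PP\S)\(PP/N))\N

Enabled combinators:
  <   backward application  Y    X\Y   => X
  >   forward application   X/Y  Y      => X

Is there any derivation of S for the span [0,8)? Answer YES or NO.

YES

[0,8] S   >
  [0,2] S/PP   <
    [0,1] "that" : NP
    [1,2] "near" : (S/PP)\NP
  [2,8] PP   <
    [2,5] S   >
      [2,3] "read" : S/N
      [3,5] N   >
        [3,4] "ate" : N/PP
        [4,5] "river" : PP
    [5,8] PP\S   <
      [5,6] "under" : PP/N
      [6,8] (PP\S)\(PP/N)   <
        [6,7] "park" : N
        [7,8] "map" : ((PP\S)\(PP/N))\N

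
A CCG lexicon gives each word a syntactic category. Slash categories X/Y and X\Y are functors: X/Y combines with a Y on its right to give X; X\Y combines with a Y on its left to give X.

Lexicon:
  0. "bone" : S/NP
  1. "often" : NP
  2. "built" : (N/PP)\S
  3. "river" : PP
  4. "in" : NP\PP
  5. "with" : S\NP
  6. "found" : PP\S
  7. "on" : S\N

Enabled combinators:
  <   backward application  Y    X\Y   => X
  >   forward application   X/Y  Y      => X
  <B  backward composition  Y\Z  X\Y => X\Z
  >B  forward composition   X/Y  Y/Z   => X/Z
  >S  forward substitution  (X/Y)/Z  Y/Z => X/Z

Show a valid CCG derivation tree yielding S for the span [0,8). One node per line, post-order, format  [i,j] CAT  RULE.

[0,1] S/NP  lex  "bone"
[1,2] NP  lex  "often"
[0,2] S  >  k=1
[2,3] (N/PP)\S  lex  "built"
[0,3] N/PP  <  k=2
[3,4] PP  lex  "river"
[4,5] NP\PP  lex  "in"
[3,5] NP  <  k=4
[5,6] S\NP  lex  "with"
[3,6] S  <  k=5
[6,7] PP\S  lex  "found"
[3,7] PP  <  k=6
[0,7] N  >  k=3
[7,8] S\N  lex  "on"
[0,8] S  <  k=7

[0,8] S   <
  [0,7] N   >
    [0,3] N/PP   <
      [0,2] S   >
        [0,1] "bone" : S/NP
        [1,2] "often" : NP
      [2,3] "built" : (N/PP)\S
    [3,7] PP   <
      [3,6] S   <
        [3,5] NP   <
          [3,4] "river" : PP
          [4,5] "in" : NP\PP
        [5,6] "with" : S\NP
      [6,7] "found" : PP\S
  [7,8] "on" : S\N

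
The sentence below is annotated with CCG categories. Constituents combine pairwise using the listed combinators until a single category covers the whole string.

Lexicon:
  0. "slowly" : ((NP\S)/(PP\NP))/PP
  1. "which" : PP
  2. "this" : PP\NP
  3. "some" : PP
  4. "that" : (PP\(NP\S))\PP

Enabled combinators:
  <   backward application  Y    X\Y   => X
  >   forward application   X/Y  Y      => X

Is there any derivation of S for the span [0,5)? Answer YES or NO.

((NP\S)/(PP\NP))/PP PP PP\NP PP (PP\(NP\S))\PP
CKY chart[0,5] = {PP}; S ∉ chart

NO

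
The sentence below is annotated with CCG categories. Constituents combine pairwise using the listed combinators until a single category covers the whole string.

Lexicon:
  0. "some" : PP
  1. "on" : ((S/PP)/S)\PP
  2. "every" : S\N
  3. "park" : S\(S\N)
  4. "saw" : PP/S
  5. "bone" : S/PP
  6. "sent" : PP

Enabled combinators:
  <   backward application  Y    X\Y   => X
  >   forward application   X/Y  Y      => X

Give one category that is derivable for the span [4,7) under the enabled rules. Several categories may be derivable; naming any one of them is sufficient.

PP

[0,7] S   >
  [0,4] S/PP   >
    [0,2] (S/PP)/S   <
      [0,1] "some" : PP
      [1,2] "on" : ((S/PP)/S)\PP
    [2,4] S   <
      [2,3] "every" : S\N
      [3,4] "park" : S\(S\N)
  [4,7] PP   >
    [4,5] "saw" : PP/S
    [5,7] S   >
      [5,6] "bone" : S/PP
      [6,7] "sent" : PP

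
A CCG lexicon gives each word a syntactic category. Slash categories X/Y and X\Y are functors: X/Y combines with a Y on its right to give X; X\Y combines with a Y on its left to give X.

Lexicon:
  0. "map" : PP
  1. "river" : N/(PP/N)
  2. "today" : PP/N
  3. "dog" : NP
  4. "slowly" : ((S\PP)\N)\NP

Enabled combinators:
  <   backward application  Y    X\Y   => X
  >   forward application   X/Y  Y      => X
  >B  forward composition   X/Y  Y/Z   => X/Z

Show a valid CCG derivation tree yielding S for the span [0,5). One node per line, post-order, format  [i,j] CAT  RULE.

[0,1] PP  lex  "map"
[1,2] N/(PP/N)  lex  "river"
[2,3] PP/N  lex  "today"
[1,3] N  >  k=2
[3,4] NP  lex  "dog"
[4,5] ((S\PP)\N)\NP  lex  "slowly"
[3,5] (S\PP)\N  <  k=4
[1,5] S\PP  <  k=3
[0,5] S  <  k=1

[0,5] S   <
  [0,1] "map" : PP
  [1,5] S\PP   <
    [1,3] N   >
      [1,2] "river" : N/(PP/N)
      [2,3] "today" : PP/N
    [3,5] (S\PP)\N   <
      [3,4] "dog" : NP
      [4,5] "slowly" : ((S\PP)\N)\NP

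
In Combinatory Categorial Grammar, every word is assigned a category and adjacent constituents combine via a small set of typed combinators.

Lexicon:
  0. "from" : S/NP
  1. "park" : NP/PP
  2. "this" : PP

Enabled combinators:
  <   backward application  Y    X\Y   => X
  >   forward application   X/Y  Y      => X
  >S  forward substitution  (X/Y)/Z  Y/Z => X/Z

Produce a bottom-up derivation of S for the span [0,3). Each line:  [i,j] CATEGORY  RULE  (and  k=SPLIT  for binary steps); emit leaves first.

[0,3] S   >
  [0,1] "from" : S/NP
  [1,3] NP   >
    [1,2] "park" : NP/PP
    [2,3] "this" : PP

[0,1] S/NP  lex  "from"
[1,2] NP/PP  lex  "park"
[2,3] PP  lex  "this"
[1,3] NP  >  k=2
[0,3] S  >  k=1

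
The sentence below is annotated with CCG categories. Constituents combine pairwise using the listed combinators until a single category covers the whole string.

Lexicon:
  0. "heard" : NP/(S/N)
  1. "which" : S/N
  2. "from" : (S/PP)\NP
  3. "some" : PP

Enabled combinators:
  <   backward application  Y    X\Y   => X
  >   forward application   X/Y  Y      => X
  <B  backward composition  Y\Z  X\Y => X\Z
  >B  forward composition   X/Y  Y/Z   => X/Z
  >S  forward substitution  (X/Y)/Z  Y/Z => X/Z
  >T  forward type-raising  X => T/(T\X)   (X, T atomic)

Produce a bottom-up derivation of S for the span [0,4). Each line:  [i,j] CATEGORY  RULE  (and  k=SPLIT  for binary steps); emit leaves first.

[0,1] NP/(S/N)  lex  "heard"
[1,2] S/N  lex  "which"
[0,2] NP  >  k=1
[2,3] (S/PP)\NP  lex  "from"
[0,3] S/PP  <  k=2
[3,4] PP  lex  "some"
[0,4] S  >  k=3

[0,4] S   >
  [0,3] S/PP   <
    [0,2] NP   >
      [0,1] "heard" : NP/(S/N)
      [1,2] "which" : S/N
    [2,3] "from" : (S/PP)\NP
  [3,4] "some" : PP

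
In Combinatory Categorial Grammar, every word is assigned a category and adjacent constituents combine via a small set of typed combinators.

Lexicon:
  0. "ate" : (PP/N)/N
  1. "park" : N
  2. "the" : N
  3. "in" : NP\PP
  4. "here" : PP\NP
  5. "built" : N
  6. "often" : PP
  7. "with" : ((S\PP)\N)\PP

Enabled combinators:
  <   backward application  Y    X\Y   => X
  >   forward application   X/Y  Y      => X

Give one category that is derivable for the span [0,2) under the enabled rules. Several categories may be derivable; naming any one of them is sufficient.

PP/N

[0,8] S   <
  [0,5] PP   <
    [0,4] NP   <
      [0,3] PP   >
        [0,2] PP/N   >
          [0,1] "ate" : (PP/N)/N
          [1,2] "park" : N
        [2,3] "the" : N
      [3,4] "in" : NP\PP
    [4,5] "here" : PP\NP
  [5,8] S\PP   <
    [5,6] "built" : N
    [6,8] (S\PP)\N   <
      [6,7] "often" : PP
      [7,8] "with" : ((S\PP)\N)\PP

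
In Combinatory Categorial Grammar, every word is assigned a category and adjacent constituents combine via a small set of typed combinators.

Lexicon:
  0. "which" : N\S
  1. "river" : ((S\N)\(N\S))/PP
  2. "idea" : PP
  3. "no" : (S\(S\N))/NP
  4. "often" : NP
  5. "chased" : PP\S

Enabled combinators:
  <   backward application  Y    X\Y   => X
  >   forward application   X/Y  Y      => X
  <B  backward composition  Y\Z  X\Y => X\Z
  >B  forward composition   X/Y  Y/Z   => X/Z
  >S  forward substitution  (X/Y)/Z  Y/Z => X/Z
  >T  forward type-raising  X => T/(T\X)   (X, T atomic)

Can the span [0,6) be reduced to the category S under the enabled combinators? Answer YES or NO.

NO

N\S ((S\N)\(N\S))/PP PP (S\(S\N))/NP NP PP\S
CKY chart[0,6] = {N/(N\PP), NP/(NP\PP), PP, PP/(PP\PP), S/(S\PP)}; S ∉ chart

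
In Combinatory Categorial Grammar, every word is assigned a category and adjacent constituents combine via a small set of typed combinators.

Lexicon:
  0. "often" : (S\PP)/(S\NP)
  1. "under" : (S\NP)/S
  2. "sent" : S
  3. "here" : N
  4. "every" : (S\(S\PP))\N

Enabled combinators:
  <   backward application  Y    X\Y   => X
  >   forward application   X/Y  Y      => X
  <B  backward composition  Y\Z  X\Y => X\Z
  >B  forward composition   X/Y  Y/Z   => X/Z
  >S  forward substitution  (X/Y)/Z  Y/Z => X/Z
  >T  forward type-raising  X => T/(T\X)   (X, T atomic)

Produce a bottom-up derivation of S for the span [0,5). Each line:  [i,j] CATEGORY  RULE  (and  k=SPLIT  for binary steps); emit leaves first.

[0,1] (S\PP)/(S\NP)  lex  "often"
[1,2] (S\NP)/S  lex  "under"
[2,3] S  lex  "sent"
[1,3] S\NP  >  k=2
[0,3] S\PP  >  k=1
[3,4] N  lex  "here"
[4,5] (S\(S\PP))\N  lex  "every"
[3,5] S\(S\PP)  <  k=4
[0,5] S  <  k=3

[0,5] S   <
  [0,3] S\PP   >
    [0,1] "often" : (S\PP)/(S\NP)
    [1,3] S\NP   >
      [1,2] "under" : (S\NP)/S
      [2,3] "sent" : S
  [3,5] S\(S\PP)   <
    [3,4] "here" : N
    [4,5] "every" : (S\(S\PP))\N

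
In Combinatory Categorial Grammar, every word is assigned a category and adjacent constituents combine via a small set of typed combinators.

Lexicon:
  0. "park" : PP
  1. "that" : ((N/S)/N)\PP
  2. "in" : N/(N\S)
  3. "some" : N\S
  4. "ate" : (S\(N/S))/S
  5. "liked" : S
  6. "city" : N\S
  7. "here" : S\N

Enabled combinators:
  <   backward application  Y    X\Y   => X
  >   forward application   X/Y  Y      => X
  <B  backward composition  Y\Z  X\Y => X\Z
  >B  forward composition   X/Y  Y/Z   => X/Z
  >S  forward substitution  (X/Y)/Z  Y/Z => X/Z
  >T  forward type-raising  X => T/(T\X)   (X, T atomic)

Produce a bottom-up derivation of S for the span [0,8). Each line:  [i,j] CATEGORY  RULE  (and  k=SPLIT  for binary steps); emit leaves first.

[0,1] PP  lex  "park"
[1,2] ((N/S)/N)\PP  lex  "that"
[0,2] (N/S)/N  <  k=1
[2,3] N/(N\S)  lex  "in"
[3,4] N\S  lex  "some"
[2,4] N  >  k=3
[0,4] N/S  >  k=2
[4,5] (S\(N/S))/S  lex  "ate"
[5,6] S  lex  "liked"
[6,7] N\S  lex  "city"
[5,7] N  <  k=6
[7,8] S\N  lex  "here"
[5,8] S  <  k=7
[4,8] S\(N/S)  >  k=5
[0,8] S  <  k=4

[0,8] S   <
  [0,4] N/S   >
    [0,2] (N/S)/N   <
      [0,1] "park" : PP
      [1,2] "that" : ((N/S)/N)\PP
    [2,4] N   >
      [2,3] "in" : N/(N\S)
      [3,4] "some" : N\S
  [4,8] S\(N/S)   >
    [4,5] "ate" : (S\(N/S))/S
    [5,8] S   <
      [5,7] N   <
        [5,6] "liked" : S
        [6,7] "city" : N\S
      [7,8] "here" : S\N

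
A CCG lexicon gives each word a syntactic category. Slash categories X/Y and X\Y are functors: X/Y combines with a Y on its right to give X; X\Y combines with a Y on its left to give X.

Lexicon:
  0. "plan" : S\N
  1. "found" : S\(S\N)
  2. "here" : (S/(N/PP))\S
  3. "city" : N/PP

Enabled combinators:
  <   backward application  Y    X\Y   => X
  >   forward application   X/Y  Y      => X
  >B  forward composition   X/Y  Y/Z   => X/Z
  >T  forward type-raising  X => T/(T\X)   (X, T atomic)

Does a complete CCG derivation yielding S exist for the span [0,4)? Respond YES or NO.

[0,4] S   >
  [0,3] S/(N/PP)   <
    [0,2] S   <
      [0,1] "plan" : S\N
      [1,2] "found" : S\(S\N)
    [2,3] "here" : (S/(N/PP))\S
  [3,4] "city" : N/PP

YES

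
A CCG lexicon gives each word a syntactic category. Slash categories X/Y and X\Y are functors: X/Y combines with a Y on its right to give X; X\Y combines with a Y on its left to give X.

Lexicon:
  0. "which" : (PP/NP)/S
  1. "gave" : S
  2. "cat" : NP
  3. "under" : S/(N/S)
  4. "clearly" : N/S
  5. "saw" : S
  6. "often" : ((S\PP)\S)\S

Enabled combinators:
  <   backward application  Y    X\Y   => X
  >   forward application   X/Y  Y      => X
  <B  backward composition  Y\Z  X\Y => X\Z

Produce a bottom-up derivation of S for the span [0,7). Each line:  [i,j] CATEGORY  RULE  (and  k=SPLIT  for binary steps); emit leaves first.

[0,7] S   <
  [0,3] PP   >
    [0,2] PP/NP   >
      [0,1] "which" : (PP/NP)/S
      [1,2] "gave" : S
    [2,3] "cat" : NP
  [3,7] S\PP   <
    [3,5] S   >
      [3,4] "under" : S/(N/S)
      [4,5] "clearly" : N/S
    [5,7] (S\PP)\S   <
      [5,6] "saw" : S
      [6,7] "often" : ((S\PP)\S)\S

[0,1] (PP/NP)/S  lex  "which"
[1,2] S  lex  "gave"
[0,2] PP/NP  >  k=1
[2,3] NP  lex  "cat"
[0,3] PP  >  k=2
[3,4] S/(N/S)  lex  "under"
[4,5] N/S  lex  "clearly"
[3,5] S  >  k=4
[5,6] S  lex  "saw"
[6,7] ((S\PP)\S)\S  lex  "often"
[5,7] (S\PP)\S  <  k=6
[3,7] S\PP  <  k=5
[0,7] S  <  k=3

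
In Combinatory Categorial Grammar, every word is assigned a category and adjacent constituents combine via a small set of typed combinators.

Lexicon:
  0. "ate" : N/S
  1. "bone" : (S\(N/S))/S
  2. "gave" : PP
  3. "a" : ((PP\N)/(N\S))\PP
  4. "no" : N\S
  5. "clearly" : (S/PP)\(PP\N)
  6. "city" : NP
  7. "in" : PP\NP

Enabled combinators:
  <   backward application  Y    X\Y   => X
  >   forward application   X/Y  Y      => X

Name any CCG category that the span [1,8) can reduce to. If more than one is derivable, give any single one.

[0,8] S   <
  [0,1] "ate" : N/S
  [1,8] S\(N/S)   >
    [1,2] "bone" : (S\(N/S))/S
    [2,8] S   >
      [2,6] S/PP   <
        [2,5] PP\N   >
          [2,4] (PP\N)/(N\S)   <
            [2,3] "gave" : PP
            [3,4] "a" : ((PP\N)/(N\S))\PP
          [4,5] "no" : N\S
        [5,6] "clearly" : (S/PP)\(PP\N)
      [6,8] PP   <
        [6,7] "city" : NP
        [7,8] "in" : PP\NP

S\(N/S)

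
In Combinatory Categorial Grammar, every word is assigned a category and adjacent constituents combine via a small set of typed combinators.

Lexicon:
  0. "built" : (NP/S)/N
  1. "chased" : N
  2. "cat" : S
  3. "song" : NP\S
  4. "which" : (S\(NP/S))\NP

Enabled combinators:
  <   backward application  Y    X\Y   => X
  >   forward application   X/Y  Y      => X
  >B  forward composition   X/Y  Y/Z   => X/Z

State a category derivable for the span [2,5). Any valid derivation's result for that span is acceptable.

[0,5] S   <
  [0,2] NP/S   >
    [0,1] "built" : (NP/S)/N
    [1,2] "chased" : N
  [2,5] S\(NP/S)   <
    [2,4] NP   <
      [2,3] "cat" : S
      [3,4] "song" : NP\S
    [4,5] "which" : (S\(NP/S))\NP

S\(NP/S)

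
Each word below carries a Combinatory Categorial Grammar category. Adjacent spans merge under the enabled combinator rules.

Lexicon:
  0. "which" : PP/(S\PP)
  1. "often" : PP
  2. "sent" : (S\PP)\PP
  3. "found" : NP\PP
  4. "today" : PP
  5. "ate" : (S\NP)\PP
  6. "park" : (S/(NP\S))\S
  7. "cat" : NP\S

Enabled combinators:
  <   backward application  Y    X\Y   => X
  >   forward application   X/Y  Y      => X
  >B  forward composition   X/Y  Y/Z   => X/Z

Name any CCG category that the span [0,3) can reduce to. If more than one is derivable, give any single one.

PP

[0,8] S   >
  [0,7] S/(NP\S)   <
    [0,6] S   <
      [0,4] NP   <
        [0,3] PP   >
          [0,1] "which" : PP/(S\PP)
          [1,3] S\PP   <
            [1,2] "often" : PP
            [2,3] "sent" : (S\PP)\PP
        [3,4] "found" : NP\PP
      [4,6] S\NP   <
        [4,5] "today" : PP
        [5,6] "ate" : (S\NP)\PP
    [6,7] "park" : (S/(NP\S))\S
  [7,8] "cat" : NP\S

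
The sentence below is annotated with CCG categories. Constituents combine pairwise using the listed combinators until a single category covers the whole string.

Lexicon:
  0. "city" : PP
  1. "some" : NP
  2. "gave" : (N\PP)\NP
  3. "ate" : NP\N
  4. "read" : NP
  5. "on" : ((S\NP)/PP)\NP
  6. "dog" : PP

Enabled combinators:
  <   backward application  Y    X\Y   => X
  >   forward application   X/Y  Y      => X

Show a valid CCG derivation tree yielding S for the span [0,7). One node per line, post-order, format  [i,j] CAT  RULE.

[0,1] PP  lex  "city"
[1,2] NP  lex  "some"
[2,3] (N\PP)\NP  lex  "gave"
[1,3] N\PP  <  k=2
[0,3] N  <  k=1
[3,4] NP\N  lex  "ate"
[0,4] NP  <  k=3
[4,5] NP  lex  "read"
[5,6] ((S\NP)/PP)\NP  lex  "on"
[4,6] (S\NP)/PP  <  k=5
[6,7] PP  lex  "dog"
[4,7] S\NP  >  k=6
[0,7] S  <  k=4

[0,7] S   <
  [0,4] NP   <
    [0,3] N   <
      [0,1] "city" : PP
      [1,3] N\PP   <
        [1,2] "some" : NP
        [2,3] "gave" : (N\PP)\NP
    [3,4] "ate" : NP\N
  [4,7] S\NP   >
    [4,6] (S\NP)/PP   <
      [4,5] "read" : NP
      [5,6] "on" : ((S\NP)/PP)\NP
    [6,7] "dog" : PP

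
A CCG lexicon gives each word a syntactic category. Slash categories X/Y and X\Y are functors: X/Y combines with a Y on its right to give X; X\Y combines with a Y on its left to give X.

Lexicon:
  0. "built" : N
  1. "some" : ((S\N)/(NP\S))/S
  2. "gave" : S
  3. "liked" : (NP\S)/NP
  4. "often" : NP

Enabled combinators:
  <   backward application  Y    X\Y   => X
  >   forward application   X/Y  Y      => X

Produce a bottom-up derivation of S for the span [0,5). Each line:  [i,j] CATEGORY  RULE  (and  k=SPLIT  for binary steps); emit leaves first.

[0,5] S   <
  [0,1] "built" : N
  [1,5] S\N   >
    [1,3] (S\N)/(NP\S)   >
      [1,2] "some" : ((S\N)/(NP\S))/S
      [2,3] "gave" : S
    [3,5] NP\S   >
      [3,4] "liked" : (NP\S)/NP
      [4,5] "often" : NP

[0,1] N  lex  "built"
[1,2] ((S\N)/(NP\S))/S  lex  "some"
[2,3] S  lex  "gave"
[1,3] (S\N)/(NP\S)  >  k=2
[3,4] (NP\S)/NP  lex  "liked"
[4,5] NP  lex  "often"
[3,5] NP\S  >  k=4
[1,5] S\N  >  k=3
[0,5] S  <  k=1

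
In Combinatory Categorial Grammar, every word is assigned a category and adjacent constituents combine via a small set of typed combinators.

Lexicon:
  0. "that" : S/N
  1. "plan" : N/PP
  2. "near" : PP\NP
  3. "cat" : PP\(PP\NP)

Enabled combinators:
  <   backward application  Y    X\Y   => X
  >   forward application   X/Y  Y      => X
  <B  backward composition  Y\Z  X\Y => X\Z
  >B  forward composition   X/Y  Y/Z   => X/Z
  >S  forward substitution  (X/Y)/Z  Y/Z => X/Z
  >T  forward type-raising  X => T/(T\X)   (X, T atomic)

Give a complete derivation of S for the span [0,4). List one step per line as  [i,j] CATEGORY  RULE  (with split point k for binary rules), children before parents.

[0,1] S/N  lex  "that"
[1,2] N/PP  lex  "plan"
[0,2] S/PP  >B  k=1
[2,3] PP\NP  lex  "near"
[3,4] PP\(PP\NP)  lex  "cat"
[2,4] PP  <  k=3
[0,4] S  >  k=2

[0,4] S   >
  [0,2] S/PP   >B
    [0,1] "that" : S/N
    [1,2] "plan" : N/PP
  [2,4] PP   <
    [2,3] "near" : PP\NP
    [3,4] "cat" : PP\(PP\NP)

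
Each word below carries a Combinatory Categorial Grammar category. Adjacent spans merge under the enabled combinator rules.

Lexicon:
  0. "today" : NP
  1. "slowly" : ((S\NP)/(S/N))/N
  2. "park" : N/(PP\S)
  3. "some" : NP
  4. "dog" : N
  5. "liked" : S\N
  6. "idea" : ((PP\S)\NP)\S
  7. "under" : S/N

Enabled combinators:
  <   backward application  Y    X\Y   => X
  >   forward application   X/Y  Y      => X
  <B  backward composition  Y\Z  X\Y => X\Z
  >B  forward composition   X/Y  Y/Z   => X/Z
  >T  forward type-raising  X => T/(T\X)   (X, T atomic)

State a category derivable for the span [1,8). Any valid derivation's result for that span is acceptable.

[0,8] S   <
  [0,1] "today" : NP
  [1,8] S\NP   >
    [1,7] (S\NP)/(S/N)   >
      [1,2] "slowly" : ((S\NP)/(S/N))/N
      [2,7] N   >
        [2,3] "park" : N/(PP\S)
        [3,7] PP\S   <
          [3,4] "some" : NP
          [4,7] (PP\S)\NP   <
            [4,6] S   >
              [4,5] S/(S\N)   >T
                [4,5] "dog" : N
              [5,6] "liked" : S\N
            [6,7] "idea" : ((PP\S)\NP)\S
    [7,8] "under" : S/N

S\NP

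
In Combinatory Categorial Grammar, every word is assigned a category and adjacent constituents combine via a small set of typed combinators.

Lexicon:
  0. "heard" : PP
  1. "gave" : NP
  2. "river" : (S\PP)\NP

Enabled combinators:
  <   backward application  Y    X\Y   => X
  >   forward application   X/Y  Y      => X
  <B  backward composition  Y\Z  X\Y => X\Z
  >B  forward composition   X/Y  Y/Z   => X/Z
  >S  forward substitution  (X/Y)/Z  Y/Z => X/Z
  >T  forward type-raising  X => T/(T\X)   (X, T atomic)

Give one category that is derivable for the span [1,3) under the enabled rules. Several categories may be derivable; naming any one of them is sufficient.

[0,3] S   >
  [0,1] S/(S\PP)   >T
    [0,1] "heard" : PP
  [1,3] S\PP   <
    [1,2] "gave" : NP
    [2,3] "river" : (S\PP)\NP

S\PP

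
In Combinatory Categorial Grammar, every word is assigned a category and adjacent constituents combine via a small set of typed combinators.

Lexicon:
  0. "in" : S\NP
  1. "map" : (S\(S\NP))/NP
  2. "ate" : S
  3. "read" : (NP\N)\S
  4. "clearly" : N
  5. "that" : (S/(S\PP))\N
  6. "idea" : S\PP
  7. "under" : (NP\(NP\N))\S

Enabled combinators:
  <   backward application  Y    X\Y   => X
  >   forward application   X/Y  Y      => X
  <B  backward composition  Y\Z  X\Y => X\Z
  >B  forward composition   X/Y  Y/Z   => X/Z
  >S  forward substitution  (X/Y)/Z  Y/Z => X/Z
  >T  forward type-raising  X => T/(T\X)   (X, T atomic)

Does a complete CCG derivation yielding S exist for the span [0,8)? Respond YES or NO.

[0,8] S   <
  [0,1] "in" : S\NP
  [1,8] S\(S\NP)   >
    [1,2] "map" : (S\(S\NP))/NP
    [2,8] NP   <
      [2,4] NP\N   <
        [2,3] "ate" : S
        [3,4] "read" : (NP\N)\S
      [4,8] NP\(NP\N)   <
        [4,7] S   >
          [4,6] S/(S\PP)   <
            [4,5] "clearly" : N
            [5,6] "that" : (S/(S\PP))\N
          [6,7] "idea" : S\PP
        [7,8] "under" : (NP\(NP\N))\S

YES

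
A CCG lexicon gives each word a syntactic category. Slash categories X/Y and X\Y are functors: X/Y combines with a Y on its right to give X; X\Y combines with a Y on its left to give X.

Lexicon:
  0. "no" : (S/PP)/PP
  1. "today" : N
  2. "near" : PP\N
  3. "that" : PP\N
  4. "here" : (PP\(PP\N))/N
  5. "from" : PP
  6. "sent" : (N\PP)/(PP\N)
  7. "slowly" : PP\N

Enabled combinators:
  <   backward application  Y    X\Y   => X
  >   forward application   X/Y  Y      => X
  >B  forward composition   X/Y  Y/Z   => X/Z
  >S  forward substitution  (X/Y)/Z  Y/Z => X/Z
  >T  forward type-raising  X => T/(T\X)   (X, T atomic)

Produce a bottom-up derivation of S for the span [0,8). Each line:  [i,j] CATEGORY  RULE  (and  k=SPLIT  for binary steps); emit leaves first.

[0,8] S   >
  [0,3] S/PP   >
    [0,1] "no" : (S/PP)/PP
    [1,3] PP   <
      [1,2] "today" : N
      [2,3] "near" : PP\N
  [3,8] PP   <
    [3,4] "that" : PP\N
    [4,8] PP\(PP\N)   >
      [4,5] "here" : (PP\(PP\N))/N
      [5,8] N   <
        [5,6] "from" : PP
        [6,8] N\PP   >
          [6,7] "sent" : (N\PP)/(PP\N)
          [7,8] "slowly" : PP\N

[0,1] (S/PP)/PP  lex  "no"
[1,2] N  lex  "today"
[2,3] PP\N  lex  "near"
[1,3] PP  <  k=2
[0,3] S/PP  >  k=1
[3,4] PP\N  lex  "that"
[4,5] (PP\(PP\N))/N  lex  "here"
[5,6] PP  lex  "from"
[6,7] (N\PP)/(PP\N)  lex  "sent"
[7,8] PP\N  lex  "slowly"
[6,8] N\PP  >  k=7
[5,8] N  <  k=6
[4,8] PP\(PP\N)  >  k=5
[3,8] PP  <  k=4
[0,8] S  >  k=3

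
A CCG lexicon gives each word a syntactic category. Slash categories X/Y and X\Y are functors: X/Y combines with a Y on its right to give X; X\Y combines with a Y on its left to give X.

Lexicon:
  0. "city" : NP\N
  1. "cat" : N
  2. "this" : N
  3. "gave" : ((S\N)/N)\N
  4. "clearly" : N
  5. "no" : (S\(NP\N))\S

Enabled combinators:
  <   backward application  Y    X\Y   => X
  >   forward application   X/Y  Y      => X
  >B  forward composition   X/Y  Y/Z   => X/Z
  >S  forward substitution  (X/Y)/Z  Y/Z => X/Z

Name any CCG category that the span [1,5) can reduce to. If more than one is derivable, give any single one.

[0,6] S   <
  [0,1] "city" : NP\N
  [1,6] S\(NP\N)   <
    [1,5] S   <
      [1,2] "cat" : N
      [2,5] S\N   >
        [2,4] (S\N)/N   <
          [2,3] "this" : N
          [3,4] "gave" : ((S\N)/N)\N
        [4,5] "clearly" : N
    [5,6] "no" : (S\(NP\N))\S

S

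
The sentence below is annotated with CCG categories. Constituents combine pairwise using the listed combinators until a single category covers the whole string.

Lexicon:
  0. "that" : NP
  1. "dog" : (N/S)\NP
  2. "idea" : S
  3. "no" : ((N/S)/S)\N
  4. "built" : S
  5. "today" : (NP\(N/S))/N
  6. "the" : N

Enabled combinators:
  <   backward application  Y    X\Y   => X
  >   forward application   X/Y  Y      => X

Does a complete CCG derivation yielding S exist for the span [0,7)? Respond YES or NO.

NO

NP (N/S)\NP S ((N/S)/S)\N S (NP\(N/S))/N N
CKY chart[0,7] = {NP}; S ∉ chart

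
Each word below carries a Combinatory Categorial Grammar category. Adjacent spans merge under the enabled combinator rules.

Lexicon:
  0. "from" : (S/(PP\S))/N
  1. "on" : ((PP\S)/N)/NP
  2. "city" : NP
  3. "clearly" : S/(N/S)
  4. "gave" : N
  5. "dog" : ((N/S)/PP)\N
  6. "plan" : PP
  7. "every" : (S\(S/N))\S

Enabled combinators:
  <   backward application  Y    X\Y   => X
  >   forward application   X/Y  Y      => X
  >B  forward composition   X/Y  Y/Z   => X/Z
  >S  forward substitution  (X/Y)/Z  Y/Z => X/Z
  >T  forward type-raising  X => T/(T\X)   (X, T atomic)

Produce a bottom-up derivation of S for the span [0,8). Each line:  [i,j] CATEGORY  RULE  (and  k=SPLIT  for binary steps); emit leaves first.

[0,8] S   <
  [0,3] S/N   >S
    [0,1] "from" : (S/(PP\S))/N
    [1,3] (PP\S)/N   >
      [1,2] "on" : ((PP\S)/N)/NP
      [2,3] "city" : NP
  [3,8] S\(S/N)   <
    [3,7] S   >
      [3,4] "clearly" : S/(N/S)
      [4,7] N/S   >
        [4,6] (N/S)/PP   <
          [4,5] "gave" : N
          [5,6] "dog" : ((N/S)/PP)\N
        [6,7] "plan" : PP
    [7,8] "every" : (S\(S/N))\S

[0,1] (S/(PP\S))/N  lex  "from"
[1,2] ((PP\S)/N)/NP  lex  "on"
[2,3] NP  lex  "city"
[1,3] (PP\S)/N  >  k=2
[0,3] S/N  >S  k=1
[3,4] S/(N/S)  lex  "clearly"
[4,5] N  lex  "gave"
[5,6] ((N/S)/PP)\N  lex  "dog"
[4,6] (N/S)/PP  <  k=5
[6,7] PP  lex  "plan"
[4,7] N/S  >  k=6
[3,7] S  >  k=4
[7,8] (S\(S/N))\S  lex  "every"
[3,8] S\(S/N)  <  k=7
[0,8] S  <  k=3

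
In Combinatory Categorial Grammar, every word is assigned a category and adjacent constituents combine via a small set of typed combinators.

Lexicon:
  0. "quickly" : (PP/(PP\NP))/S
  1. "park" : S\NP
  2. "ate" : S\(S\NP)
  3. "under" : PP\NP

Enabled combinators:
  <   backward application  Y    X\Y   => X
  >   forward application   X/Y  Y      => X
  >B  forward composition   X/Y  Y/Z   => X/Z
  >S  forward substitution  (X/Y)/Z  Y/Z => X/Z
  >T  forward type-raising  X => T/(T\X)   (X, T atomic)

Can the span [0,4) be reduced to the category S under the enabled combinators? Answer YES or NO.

NO

(PP/(PP\NP))/S S\NP S\(S\NP) PP\NP
CKY chart[0,4] = {N/(N\PP), NP/(NP\PP), PP, PP/(PP\PP), S/(S\PP)}; S ∉ chart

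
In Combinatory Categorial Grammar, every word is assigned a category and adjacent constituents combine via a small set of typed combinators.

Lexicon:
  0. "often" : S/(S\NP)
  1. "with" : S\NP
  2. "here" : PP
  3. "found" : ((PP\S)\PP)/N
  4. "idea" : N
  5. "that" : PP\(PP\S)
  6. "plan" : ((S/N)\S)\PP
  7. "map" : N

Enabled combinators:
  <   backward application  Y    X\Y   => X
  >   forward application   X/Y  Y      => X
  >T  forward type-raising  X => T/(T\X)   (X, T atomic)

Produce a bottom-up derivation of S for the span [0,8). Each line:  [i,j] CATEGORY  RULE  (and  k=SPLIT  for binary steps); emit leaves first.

[0,1] S/(S\NP)  lex  "often"
[1,2] S\NP  lex  "with"
[0,2] S  >  k=1
[2,3] PP  lex  "here"
[3,4] ((PP\S)\PP)/N  lex  "found"
[4,5] N  lex  "idea"
[3,5] (PP\S)\PP  >  k=4
[2,5] PP\S  <  k=3
[5,6] PP\(PP\S)  lex  "that"
[2,6] PP  <  k=5
[6,7] ((S/N)\S)\PP  lex  "plan"
[2,7] (S/N)\S  <  k=6
[0,7] S/N  <  k=2
[7,8] N  lex  "map"
[0,8] S  >  k=7

[0,8] S   >
  [0,7] S/N   <
    [0,2] S   >
      [0,1] "often" : S/(S\NP)
      [1,2] "with" : S\NP
    [2,7] (S/N)\S   <
      [2,6] PP   <
        [2,5] PP\S   <
          [2,3] "here" : PP
          [3,5] (PP\S)\PP   >
            [3,4] "found" : ((PP\S)\PP)/N
            [4,5] "idea" : N
        [5,6] "that" : PP\(PP\S)
      [6,7] "plan" : ((S/N)\S)\PP
  [7,8] "map" : N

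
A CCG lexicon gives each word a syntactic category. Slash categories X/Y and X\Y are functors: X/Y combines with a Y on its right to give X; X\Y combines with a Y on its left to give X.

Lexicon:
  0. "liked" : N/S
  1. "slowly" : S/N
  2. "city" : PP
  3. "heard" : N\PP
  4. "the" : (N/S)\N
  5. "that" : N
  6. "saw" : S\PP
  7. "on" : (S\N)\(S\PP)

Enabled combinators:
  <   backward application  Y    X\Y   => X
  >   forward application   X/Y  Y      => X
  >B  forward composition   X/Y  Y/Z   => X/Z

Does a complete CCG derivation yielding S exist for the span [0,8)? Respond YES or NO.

N/S S/N PP N\PP (N/S)\N N S\PP (S\N)\(S\PP)
CKY chart[0,8] = {N}; S ∉ chart

NO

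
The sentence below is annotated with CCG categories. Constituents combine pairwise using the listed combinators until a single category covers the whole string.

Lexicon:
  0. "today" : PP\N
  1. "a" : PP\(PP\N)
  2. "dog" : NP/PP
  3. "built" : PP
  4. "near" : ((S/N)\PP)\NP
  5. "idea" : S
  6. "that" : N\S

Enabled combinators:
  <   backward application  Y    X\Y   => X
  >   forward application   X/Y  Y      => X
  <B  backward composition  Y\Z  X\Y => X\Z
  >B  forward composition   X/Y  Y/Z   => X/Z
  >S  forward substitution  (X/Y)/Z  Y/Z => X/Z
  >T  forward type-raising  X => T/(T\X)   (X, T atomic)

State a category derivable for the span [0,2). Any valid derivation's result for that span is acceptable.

PP

[0,7] S   >
  [0,5] S/N   <
    [0,2] PP   <
      [0,1] "today" : PP\N
      [1,2] "a" : PP\(PP\N)
    [2,5] (S/N)\PP   <
      [2,4] NP   >
        [2,3] "dog" : NP/PP
        [3,4] "built" : PP
      [4,5] "near" : ((S/N)\PP)\NP
  [5,7] N   >
    [5,6] N/(N\S)   >T
      [5,6] "idea" : S
    [6,7] "that" : N\S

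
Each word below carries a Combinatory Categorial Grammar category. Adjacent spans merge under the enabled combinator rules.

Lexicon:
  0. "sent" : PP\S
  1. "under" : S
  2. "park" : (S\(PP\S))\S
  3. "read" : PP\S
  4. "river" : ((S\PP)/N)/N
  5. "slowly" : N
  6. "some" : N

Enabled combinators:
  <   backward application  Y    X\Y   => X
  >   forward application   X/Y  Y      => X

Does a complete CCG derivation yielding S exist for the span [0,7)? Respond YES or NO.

YES

[0,7] S   <
  [0,4] PP   <
    [0,3] S   <
      [0,1] "sent" : PP\S
      [1,3] S\(PP\S)   <
        [1,2] "under" : S
        [2,3] "park" : (S\(PP\S))\S
    [3,4] "read" : PP\S
  [4,7] S\PP   >
    [4,6] (S\PP)/N   >
      [4,5] "river" : ((S\PP)/N)/N
      [5,6] "slowly" : N
    [6,7] "some" : N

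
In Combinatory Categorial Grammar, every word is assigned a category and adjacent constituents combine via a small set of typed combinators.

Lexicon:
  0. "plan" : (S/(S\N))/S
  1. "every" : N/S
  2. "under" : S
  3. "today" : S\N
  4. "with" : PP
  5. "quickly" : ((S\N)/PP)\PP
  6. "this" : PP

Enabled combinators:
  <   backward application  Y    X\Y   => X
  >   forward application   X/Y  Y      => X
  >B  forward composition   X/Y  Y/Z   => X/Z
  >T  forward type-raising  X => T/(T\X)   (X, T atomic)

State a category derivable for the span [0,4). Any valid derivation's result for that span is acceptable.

[0,7] S   >
  [0,4] S/(S\N)   >
    [0,1] "plan" : (S/(S\N))/S
    [1,4] S   <
      [1,3] N   >
        [1,2] "every" : N/S
        [2,3] "under" : S
      [3,4] "today" : S\N
  [4,7] S\N   >
    [4,6] (S\N)/PP   <
      [4,5] "with" : PP
      [5,6] "quickly" : ((S\N)/PP)\PP
    [6,7] "this" : PP

S/(S\N)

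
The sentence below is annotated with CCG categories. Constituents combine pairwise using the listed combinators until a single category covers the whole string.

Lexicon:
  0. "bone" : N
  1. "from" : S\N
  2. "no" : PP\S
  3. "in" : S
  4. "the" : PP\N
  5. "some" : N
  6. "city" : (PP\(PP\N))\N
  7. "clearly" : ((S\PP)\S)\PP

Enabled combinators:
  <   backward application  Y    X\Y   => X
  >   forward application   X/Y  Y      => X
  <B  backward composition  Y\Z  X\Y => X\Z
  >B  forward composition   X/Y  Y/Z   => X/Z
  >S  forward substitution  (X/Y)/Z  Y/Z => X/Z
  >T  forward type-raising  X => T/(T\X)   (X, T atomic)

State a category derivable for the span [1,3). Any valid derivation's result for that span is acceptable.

PP\N

[0,8] S   <
  [0,3] PP   >
    [0,1] PP/(PP\N)   >T
      [0,1] "bone" : N
    [1,3] PP\N   <B
      [1,2] "from" : S\N
      [2,3] "no" : PP\S
  [3,8] S\PP   <
    [3,4] "in" : S
    [4,8] (S\PP)\S   <
      [4,7] PP   <
        [4,5] "the" : PP\N
        [5,7] PP\(PP\N)   <
          [5,6] "some" : N
          [6,7] "city" : (PP\(PP\N))\N
      [7,8] "clearly" : ((S\PP)\S)\PP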